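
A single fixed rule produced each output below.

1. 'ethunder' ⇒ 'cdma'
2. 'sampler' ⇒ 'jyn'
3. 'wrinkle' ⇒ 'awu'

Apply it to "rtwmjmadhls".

What's happening: keep every other character starting from the second (positions 2nd, 4th, 6th, ...), then shift every letter 9 places forward in the alphabet (wrapping around).
On "rtwmjmadhls": the first step gives "tmmdl", and the second then gives "cvvmu".
(Check on "sampler": → "ape" → "jyn" ✓)

cvvmu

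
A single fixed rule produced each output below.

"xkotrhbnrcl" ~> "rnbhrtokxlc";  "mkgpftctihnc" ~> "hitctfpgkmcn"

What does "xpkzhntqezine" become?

izeqtnhzkpxen

Looking at the pairs, the operation is to move the last 2 characters to the front (rotate right by 2), then reverse the string.
On "xpkzhntqezine": the first step gives "nexpkzhntqezi", and the second then gives "izeqtnhzkpxen".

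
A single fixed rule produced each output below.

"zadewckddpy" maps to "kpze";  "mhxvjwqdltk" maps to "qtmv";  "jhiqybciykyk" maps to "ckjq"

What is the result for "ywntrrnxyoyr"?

noyt

In each case the input is transformed by: keep one character in every 3, starting at position 1 (positions 1st, 4th, 7th, ...), then swap the front and back halves of the string.
On "ywntrrnxyoyr": the first step gives "ytno", and the second then gives "noyt".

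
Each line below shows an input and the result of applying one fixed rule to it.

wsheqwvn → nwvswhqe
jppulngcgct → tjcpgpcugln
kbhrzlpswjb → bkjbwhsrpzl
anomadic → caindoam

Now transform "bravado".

obdraav

Rule — take characters alternately from the front and the back (1st, last, 2nd, 2nd-last, ...), then swap each adjacent pair of characters (1↔2, 3↔4, ...).
Starting from "bravado": after the first operation, "bordaav"; after the second, "obdraav".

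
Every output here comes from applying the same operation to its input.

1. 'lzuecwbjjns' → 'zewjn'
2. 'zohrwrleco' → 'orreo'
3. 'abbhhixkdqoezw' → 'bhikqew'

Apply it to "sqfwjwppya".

Rule — keep every other character starting from the second (positions 2nd, 4th, 6th, ...).
For "sqfwjwppya" the result is "qwwpa".

qwwpa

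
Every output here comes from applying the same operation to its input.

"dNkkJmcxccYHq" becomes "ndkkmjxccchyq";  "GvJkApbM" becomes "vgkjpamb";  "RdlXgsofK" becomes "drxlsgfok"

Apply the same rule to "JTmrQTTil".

tjrmtqitl

Each output is the input with this applied: swap each adjacent pair of characters (1↔2, 3↔4, ...), then convert every letter to lowercase.
Working it through for "JTmrQTTil": intermediate "TJrmTQiTl", final "tjrmtqitl".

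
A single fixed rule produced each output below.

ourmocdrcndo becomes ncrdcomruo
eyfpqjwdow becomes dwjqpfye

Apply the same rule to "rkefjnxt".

njfekr

What's happening: reverse the string, then delete the first 2 characters.
Starting from "rkefjnxt": after the first operation, "txnjfekr"; after the second, "njfekr".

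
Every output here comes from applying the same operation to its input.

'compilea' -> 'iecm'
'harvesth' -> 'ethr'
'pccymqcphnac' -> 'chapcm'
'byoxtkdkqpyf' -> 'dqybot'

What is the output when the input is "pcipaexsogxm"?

The rule is to swap the front and back halves of the string, then keep every other character starting from the first (positions 1st, 3rd, 5th, ...).
For "pcipaexsogxm" the result is "xoxpia".

xoxpia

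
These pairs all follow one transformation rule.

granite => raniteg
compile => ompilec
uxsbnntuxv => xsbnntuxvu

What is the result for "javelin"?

The rule is to move the first character to the end.
Applying that to "javelin" gives "avelinj".

avelinj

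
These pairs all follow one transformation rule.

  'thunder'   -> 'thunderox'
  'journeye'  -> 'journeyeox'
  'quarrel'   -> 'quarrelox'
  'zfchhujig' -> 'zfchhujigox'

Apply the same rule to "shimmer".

shimmerox

The pattern: append "ox".
On "shimmer" that produces "shimmerox".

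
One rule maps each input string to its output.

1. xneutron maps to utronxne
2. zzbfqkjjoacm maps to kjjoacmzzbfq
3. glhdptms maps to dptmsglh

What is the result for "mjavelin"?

velinmja

Each output is the input with this applied: swap the front and back halves of the string, then move the last character to the front.
Starting from "mjavelin": after the first operation, "elinmjav"; after the second, "velinmja".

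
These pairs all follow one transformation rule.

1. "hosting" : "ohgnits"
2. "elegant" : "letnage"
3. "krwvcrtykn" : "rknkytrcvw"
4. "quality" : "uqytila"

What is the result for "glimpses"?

lgsespmi

The transformation: move the first 2 characters to the end (rotate left by 2), then reverse the string.
Applying both steps to "glimpses": "impsesgl", then "lgsespmi".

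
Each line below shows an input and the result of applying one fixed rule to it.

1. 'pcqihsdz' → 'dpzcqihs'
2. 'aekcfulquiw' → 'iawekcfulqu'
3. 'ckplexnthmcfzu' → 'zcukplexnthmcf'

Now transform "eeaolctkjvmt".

The pattern: swap the first and last characters, then move the last 2 characters to the front (rotate right by 2).
On "eeaolctkjvmt": the first step gives "teaolctkjvme", and the second then gives "meteaolctkjv".

meteaolctkjv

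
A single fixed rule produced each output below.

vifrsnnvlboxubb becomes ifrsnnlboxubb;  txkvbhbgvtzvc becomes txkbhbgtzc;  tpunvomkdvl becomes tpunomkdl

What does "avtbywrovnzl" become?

atbywronzl

What's happening: remove every "v".
On "avtbywrovnzl" that produces "atbywronzl".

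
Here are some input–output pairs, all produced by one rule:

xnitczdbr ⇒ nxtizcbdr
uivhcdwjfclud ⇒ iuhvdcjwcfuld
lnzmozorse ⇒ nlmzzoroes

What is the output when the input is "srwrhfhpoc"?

rsrwfhphco

Each output is the input with this applied: swap each adjacent pair of characters (1↔2, 3↔4, ...).
On "srwrhfhpoc" that produces "rsrwfhphco".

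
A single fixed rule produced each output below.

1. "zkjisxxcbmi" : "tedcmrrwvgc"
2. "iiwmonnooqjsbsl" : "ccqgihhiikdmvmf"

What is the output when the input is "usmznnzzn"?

In each case the input is transformed by: shift every letter 6 places backward in the alphabet (wrapping around).
For "usmznnzzn" the result is "omgthhtth".

omgthhtth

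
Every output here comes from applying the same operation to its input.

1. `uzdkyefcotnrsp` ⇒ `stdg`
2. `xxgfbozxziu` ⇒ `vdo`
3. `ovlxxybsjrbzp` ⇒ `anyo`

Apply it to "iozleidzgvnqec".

The pattern: shift every letter 11 places backward in the alphabet (wrapping around), then keep one character in every 3, starting at position 3 (positions 3rd, 6th, 9th, ...).
On "iozleidzgvnqec": the first step gives "xdoatxsovkcftr", and the second then gives "oxvf".

oxvf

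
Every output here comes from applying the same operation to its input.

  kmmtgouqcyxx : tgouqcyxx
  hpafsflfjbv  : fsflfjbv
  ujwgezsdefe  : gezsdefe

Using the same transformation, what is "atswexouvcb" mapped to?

wexouvcb

The transformation: delete the first 3 characters.
For "atswexouvcb" the result is "wexouvcb".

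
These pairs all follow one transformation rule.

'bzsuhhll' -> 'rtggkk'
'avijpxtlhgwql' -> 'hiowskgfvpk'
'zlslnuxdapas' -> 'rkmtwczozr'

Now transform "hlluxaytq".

ktwzxsp

The rule is to shift every letter 1 place backward in the alphabet (wrapping around), then delete the first 2 characters.
Working it through for "hlluxaytq": intermediate "gkktwzxsp", final "ktwzxsp".
(Check on "bzsuhhll": → "ayrtggkk" → "rtggkk" ✓)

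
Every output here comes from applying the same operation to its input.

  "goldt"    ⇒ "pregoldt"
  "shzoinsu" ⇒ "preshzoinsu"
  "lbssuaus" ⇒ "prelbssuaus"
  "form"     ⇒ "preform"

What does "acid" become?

preacid

The rule is to prepend "pre".
On "acid" that produces "preacid".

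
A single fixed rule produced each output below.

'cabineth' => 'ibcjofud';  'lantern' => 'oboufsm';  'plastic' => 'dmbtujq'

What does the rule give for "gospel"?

mptqfh

The pattern: swap the first and last characters, then shift every letter 1 place forward in the alphabet (wrapping around).
Working it through for "gospel": intermediate "lospeg", final "mptqfh".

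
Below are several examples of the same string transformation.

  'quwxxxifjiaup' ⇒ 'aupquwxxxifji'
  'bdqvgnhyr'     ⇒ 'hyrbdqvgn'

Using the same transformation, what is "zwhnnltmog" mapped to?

In each case the input is transformed by: move the last 3 characters to the front (rotate right by 3).
So "zwhnnltmog" becomes "mogzwhnnlt".

mogzwhnnlt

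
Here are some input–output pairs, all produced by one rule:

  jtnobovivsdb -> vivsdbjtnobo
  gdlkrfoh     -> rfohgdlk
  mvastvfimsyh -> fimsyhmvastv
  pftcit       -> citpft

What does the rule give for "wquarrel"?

rrelwqua

The pattern: swap the front and back halves of the string.
For "wquarrel" the result is "rrelwqua".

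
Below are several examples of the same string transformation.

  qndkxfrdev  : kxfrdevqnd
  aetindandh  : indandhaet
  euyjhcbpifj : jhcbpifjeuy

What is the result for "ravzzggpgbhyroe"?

The transformation: move the first 3 characters to the end (rotate left by 3).
On "ravzzggpgbhyroe" that produces "zzggpgbhyroerav".

zzggpgbhyroerav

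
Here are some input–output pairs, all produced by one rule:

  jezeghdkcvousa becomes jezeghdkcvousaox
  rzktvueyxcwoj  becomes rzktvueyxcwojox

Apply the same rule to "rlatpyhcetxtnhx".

rlatpyhcetxtnhxox

The rule is to append "ox".
So "rlatpyhcetxtnhx" becomes "rlatpyhcetxtnhxox".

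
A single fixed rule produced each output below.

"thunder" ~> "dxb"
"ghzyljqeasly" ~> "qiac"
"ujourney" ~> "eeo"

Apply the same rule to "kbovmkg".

The pattern: shift every letter 10 places forward in the alphabet (wrapping around), then keep one character in every 3, starting at position 1 (positions 1st, 4th, 7th, ...).
For "kbovmkg" the result is "ufq".

ufq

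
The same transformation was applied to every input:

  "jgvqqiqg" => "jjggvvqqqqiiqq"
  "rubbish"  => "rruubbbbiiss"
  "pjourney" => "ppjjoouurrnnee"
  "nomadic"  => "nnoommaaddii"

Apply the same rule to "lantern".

The pattern: delete the last character, then double every character.
For "lantern", step one produces "lanter"; step two turns that into "llaanntteerr".
(Check on "pjourney": → "pjourne" → "ppjjoouurrnnee" ✓)

llaanntteerr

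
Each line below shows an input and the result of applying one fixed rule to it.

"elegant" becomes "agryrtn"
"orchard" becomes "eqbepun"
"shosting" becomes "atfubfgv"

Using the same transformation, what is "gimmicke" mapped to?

xrtvzzvp

What's happening: shift every letter 13 places forward in the alphabet (wrapping around) — i.e. ROT13, then move the last 2 characters to the front (rotate right by 2).
Applying both steps to "gimmicke": "tvzzvpxr", then "xrtvzzvp".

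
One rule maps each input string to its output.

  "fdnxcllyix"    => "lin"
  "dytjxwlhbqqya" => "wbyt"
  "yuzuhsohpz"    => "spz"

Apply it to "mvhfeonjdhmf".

odfh

The pattern: keep one character in every 3, starting at position 3 (positions 3rd, 6th, 9th, ...), then move the first character to the end.
"mvhfeonjdhmf" → "hodf" → "odfh".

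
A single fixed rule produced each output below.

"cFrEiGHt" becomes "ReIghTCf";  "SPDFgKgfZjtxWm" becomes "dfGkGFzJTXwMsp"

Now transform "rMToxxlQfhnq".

What's happening: move the first 2 characters to the end (rotate left by 2), then flip the case of every letter.
On "rMToxxlQfhnq": the first step gives "ToxxlQfhnqrM", and the second then gives "tOXXLqFHNQRm".

tOXXLqFHNQRm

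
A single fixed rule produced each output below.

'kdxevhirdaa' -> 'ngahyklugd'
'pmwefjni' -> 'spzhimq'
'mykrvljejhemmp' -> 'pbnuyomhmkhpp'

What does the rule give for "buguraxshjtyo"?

What's happening: delete the last character, then shift every letter 3 places forward in the alphabet (wrapping around).
Working it through for "buguraxshjtyo": intermediate "buguraxshjty", final "exjxudavkmwb".

exjxudavkmwb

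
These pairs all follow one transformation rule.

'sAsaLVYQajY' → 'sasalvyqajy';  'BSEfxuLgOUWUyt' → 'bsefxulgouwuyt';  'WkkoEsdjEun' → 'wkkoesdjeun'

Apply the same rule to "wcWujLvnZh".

wcwujlvnzh

In each case the input is transformed by: convert every letter to lowercase.
"wcWujLvnZh" → "wcwujlvnzh".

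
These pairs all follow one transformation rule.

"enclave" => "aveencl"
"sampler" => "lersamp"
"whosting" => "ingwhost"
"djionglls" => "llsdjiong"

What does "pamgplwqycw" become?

ycwpamgplwq

The rule is to move the last 3 characters to the front (rotate right by 3).
For "pamgplwqycw" the result is "ycwpamgplwq".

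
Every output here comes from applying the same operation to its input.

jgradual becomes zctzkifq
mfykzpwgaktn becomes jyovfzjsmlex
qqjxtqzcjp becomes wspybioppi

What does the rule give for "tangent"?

fdmsszm

The transformation: shift every letter 1 place backward in the alphabet (wrapping around), then move the first 3 characters to the end (rotate left by 3).
On "tangent": the first step gives "szmfdms", and the second then gives "fdmsszm".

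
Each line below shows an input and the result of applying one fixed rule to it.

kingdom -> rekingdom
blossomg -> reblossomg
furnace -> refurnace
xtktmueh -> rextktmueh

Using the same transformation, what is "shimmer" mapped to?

The rule is to prepend "re".
Applying that to "shimmer" gives "reshimmer".

reshimmer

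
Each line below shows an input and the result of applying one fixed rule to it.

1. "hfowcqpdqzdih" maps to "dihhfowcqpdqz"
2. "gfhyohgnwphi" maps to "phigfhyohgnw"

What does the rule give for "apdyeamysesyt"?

sytapdyeamyse

The rule is to move the last 3 characters to the front (rotate right by 3).
For "apdyeamysesyt" the result is "sytapdyeamyse".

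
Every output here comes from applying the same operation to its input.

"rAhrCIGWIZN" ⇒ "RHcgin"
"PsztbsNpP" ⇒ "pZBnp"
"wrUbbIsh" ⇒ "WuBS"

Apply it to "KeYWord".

Each output is the input with this applied: keep every other character starting from the first (positions 1st, 3rd, 5th, ...), then flip the case of every letter.
For "KeYWord", step one produces "KYod"; step two turns that into "kyOD".

kyOD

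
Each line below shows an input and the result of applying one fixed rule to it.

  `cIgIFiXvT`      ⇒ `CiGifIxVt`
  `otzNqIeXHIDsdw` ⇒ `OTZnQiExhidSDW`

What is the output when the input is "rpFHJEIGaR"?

The transformation: flip the case of every letter.
Applying that to "rpFHJEIGaR" gives "RPfhjeigAr".

RPfhjeigAr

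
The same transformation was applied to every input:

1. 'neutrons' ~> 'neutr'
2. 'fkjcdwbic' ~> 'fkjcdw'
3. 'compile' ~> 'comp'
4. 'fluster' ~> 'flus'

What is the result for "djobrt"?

djo

In each case the input is transformed by: delete the last 3 characters.
On "djobrt" that produces "djo".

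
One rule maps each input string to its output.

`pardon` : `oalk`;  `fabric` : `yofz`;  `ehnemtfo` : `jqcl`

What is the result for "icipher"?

mebo

The rule is to shift every letter 3 places backward in the alphabet (wrapping around), then keep only the last 4 characters.
Starting from "icipher": after the first operation, "fzfmebo"; after the second, "mebo".
(Check on "pardon": → "mxoalk" → "oalk" ✓)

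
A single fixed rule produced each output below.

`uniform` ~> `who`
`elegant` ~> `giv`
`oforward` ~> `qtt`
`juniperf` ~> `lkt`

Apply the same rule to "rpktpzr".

tvt

Looking at the pairs, the operation is to keep one character in every 3, starting at position 1 (positions 1st, 4th, 7th, ...), then shift every letter 2 places forward in the alphabet (wrapping around).
Working it through for "rpktpzr": intermediate "rtr", final "tvt".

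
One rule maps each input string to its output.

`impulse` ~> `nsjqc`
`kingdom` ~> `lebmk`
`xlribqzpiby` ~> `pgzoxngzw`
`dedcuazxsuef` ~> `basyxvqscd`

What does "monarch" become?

In each case the input is transformed by: shift every letter 2 places backward in the alphabet (wrapping around), then delete the first 2 characters.
So "monarch" becomes "lypaf".

lypaf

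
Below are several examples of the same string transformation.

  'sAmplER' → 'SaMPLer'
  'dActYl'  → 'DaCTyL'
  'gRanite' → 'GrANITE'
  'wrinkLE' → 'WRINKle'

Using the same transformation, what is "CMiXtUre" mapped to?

cmIxTuRE

The transformation: flip the case of every letter.
So "CMiXtUre" becomes "cmIxTuRE".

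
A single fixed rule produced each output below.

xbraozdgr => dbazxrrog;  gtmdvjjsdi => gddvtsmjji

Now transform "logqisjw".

The rule is to sort the characters into reverse alphabetical order, then move the last 3 characters to the front (rotate right by 3).
"logqisjw" → "jigwsqol".

jigwsqol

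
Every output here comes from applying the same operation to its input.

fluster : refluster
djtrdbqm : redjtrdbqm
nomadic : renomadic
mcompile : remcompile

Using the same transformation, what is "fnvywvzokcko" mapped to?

The pattern: prepend "re".
Applying that to "fnvywvzokcko" gives "refnvywvzokcko".

refnvywvzokcko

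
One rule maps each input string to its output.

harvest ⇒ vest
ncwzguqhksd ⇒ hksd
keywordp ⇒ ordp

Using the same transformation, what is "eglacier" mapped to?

cier

The rule is to keep only the last 4 characters.
So "eglacier" becomes "cier".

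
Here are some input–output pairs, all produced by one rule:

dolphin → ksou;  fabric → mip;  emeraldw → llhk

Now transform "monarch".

The rule is to shift every letter 7 places forward in the alphabet (wrapping around), then keep every other character starting from the first (positions 1st, 3rd, 5th, ...).
Applying that to "monarch" gives "tuyo".

tuyo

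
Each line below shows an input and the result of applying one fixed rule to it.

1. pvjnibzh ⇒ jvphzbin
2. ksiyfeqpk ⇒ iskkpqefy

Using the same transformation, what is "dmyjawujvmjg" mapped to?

The pattern: reverse the string, then move the last 3 characters to the front (rotate right by 3).
For "dmyjawujvmjg", step one produces "gjmvjuwajymd"; step two turns that into "ymdgjmvjuwaj".

ymdgjmvjuwaj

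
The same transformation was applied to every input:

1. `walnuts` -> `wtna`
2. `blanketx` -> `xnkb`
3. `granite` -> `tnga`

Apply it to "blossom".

The rule is to sort the characters into reverse alphabetical order, then keep every other character starting from the first (positions 1st, 3rd, 5th, ...).
For "blossom", step one produces "ssoomlb"; step two turns that into "somb".

somb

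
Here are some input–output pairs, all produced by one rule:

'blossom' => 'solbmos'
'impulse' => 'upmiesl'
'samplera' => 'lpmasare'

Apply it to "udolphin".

plodunih

In each case the input is transformed by: reverse the string, then move the first 3 characters to the end (rotate left by 3).
For "udolphin", step one produces "nihplodu"; step two turns that into "plodunih".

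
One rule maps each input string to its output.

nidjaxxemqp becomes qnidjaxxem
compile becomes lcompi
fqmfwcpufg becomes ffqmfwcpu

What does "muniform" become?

rmunifo

The transformation: delete the last character, then move the last character to the front.
Starting from "muniform": after the first operation, "munifor"; after the second, "rmunifo".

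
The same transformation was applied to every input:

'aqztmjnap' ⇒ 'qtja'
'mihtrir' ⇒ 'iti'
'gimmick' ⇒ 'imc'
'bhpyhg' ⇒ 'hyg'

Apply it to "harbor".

abr

The rule is to keep every other character starting from the second (positions 2nd, 4th, 6th, ...).
Applying that to "harbor" gives "abr".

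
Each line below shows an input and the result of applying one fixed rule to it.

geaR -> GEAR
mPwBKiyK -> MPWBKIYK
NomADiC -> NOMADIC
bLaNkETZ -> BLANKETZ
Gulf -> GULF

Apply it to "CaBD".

The rule is to convert every letter to uppercase.
For "CaBD" the result is "CABD".

CABD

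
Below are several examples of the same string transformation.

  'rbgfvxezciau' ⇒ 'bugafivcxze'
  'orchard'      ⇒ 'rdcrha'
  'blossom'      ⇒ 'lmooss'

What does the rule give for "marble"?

aerlb

Looking at the pairs, the operation is to delete the first character, then take characters alternately from the front and the back (1st, last, 2nd, 2nd-last, ...).
Working it through for "marble": intermediate "arble", final "aerlb".
(Check on "rbgfvxezciau": → "bgfvxezciau" → "bugafivcxze" ✓)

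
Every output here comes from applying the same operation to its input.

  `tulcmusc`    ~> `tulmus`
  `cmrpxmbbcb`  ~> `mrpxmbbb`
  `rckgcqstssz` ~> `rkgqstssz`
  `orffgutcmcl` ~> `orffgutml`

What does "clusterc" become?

luster

What's happening: remove every "c".
On "clusterc" that produces "luster".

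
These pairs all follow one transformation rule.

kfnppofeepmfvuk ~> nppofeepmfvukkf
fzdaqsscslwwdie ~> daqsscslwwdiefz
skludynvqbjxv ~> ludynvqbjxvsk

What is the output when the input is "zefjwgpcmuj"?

fjwgpcmujze

Looking at the pairs, the operation is to move the first 2 characters to the end (rotate left by 2).
On "zefjwgpcmuj" that produces "fjwgpcmujze".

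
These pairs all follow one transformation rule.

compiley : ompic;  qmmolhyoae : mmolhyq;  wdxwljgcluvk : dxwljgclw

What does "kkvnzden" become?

Each output is the input with this applied: delete the last 3 characters, then move the first character to the end.
Working it through for "kkvnzden": intermediate "kkvnz", final "kvnzk".

kvnzk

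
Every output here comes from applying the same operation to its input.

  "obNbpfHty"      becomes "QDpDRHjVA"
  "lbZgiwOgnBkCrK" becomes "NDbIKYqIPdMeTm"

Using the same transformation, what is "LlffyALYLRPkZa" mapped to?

nNHHAcnantrMbC

The transformation: shift every letter 2 places forward in the alphabet (wrapping around), then flip the case of every letter.
Applying both steps to "LlffyALYLRPkZa": "NnhhaCNANTRmBc", then "nNHHAcnantrMbC".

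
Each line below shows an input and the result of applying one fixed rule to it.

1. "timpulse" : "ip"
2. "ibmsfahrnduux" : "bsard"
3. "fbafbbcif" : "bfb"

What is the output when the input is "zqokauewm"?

Each output is the input with this applied: delete the last 3 characters, then keep every other character starting from the second (positions 2nd, 4th, 6th, ...).
Working it through for "zqokauewm": intermediate "zqokau", final "qku".

qku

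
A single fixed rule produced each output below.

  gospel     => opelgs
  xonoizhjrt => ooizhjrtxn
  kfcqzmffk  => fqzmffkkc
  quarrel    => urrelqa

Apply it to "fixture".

Looking at the pairs, the operation is to move the first 2 characters to the end (rotate left by 2), then swap the first and last characters.
"fixture" → "xturefi" → "iturefx".
(Check on "xonoizhjrt": → "noizhjrtxo" → "ooizhjrtxn" ✓)

iturefx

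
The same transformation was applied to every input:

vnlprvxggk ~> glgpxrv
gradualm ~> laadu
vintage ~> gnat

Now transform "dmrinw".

nri

The rule is to take characters alternately from the front and the back (1st, last, 2nd, 2nd-last, ...), then delete the first 3 characters.
So "dmrinw" becomes "nri".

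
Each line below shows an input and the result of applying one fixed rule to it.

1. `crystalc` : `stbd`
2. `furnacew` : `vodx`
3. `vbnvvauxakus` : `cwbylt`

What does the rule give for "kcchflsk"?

diml

The transformation: keep every other character starting from the second (positions 2nd, 4th, 6th, ...), then shift every letter 1 place forward in the alphabet (wrapping around).
Doing the same to "kcchflsk": "diml".
(Check on "furnacew": → "uncw" → "vodx" ✓)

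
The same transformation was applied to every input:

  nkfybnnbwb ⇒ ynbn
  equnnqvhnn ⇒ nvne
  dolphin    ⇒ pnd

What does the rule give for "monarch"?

The pattern: keep one character in every 3, starting at position 1 (positions 1st, 4th, 7th, ...), then move the first character to the end.
Working it through for "monarch": intermediate "mah", final "ahm".

ahm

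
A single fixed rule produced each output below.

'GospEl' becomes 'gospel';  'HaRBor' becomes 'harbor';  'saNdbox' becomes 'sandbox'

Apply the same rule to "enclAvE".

In each case the input is transformed by: convert every letter to lowercase.
Applying that to "enclAvE" gives "enclave".

enclave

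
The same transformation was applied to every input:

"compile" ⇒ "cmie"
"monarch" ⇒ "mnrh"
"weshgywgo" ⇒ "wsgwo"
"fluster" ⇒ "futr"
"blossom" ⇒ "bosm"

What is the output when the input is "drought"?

dogt

What's happening: keep every other character starting from the first (positions 1st, 3rd, 5th, ...).
For "drought" the result is "dogt".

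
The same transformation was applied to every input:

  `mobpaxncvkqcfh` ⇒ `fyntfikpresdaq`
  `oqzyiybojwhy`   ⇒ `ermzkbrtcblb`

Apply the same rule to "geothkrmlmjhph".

Each output is the input with this applied: swap the front and back halves of the string, then shift every letter 3 places forward in the alphabet (wrapping around).
Applying both steps to "geothkrmlmjhph": "mlmjhphgeothkr", then "popmkskjhrwknu".

popmkskjhrwknu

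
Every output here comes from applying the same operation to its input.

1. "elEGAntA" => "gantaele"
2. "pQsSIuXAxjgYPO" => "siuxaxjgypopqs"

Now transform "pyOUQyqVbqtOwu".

uqyqvbqtowupyo

Rule — move the first 3 characters to the end (rotate left by 3), then convert every letter to lowercase.
Working it through for "pyOUQyqVbqtOwu": intermediate "UQyqVbqtOwupyO", final "uqyqvbqtowupyo".
(Check on "elEGAntA": → "GAntAelE" → "gantaele" ✓)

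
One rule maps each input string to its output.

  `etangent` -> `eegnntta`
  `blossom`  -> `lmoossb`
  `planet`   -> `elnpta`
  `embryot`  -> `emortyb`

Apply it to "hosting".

The transformation: sort the characters into alphabetical order, then move the first character to the end.
Applying both steps to "hosting": "ghinost", then "hinostg".

hinostg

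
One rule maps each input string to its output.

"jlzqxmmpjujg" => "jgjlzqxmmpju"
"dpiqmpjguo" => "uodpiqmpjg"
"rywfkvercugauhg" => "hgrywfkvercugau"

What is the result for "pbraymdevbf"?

bfpbraymdev

The rule is to move the last 2 characters to the front (rotate right by 2).
Doing the same to "pbraymdevbf": "bfpbraymdev".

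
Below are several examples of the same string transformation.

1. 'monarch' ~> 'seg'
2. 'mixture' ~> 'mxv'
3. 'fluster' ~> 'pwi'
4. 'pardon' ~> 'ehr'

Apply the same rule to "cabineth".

In each case the input is transformed by: keep every other character starting from the second (positions 2nd, 4th, 6th, ...), then shift every letter 4 places forward in the alphabet (wrapping around).
Applying that to "cabineth" gives "emil".
(Check on "fluster": → "lse" → "pwi" ✓)

emil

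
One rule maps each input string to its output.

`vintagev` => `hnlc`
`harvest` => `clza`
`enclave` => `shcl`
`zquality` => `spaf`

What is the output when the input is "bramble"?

tisl

Looking at the pairs, the operation is to shift every letter 7 places forward in the alphabet (wrapping around), then keep only the last 4 characters.
On "bramble": the first step gives "iyhtisl", and the second then gives "tisl".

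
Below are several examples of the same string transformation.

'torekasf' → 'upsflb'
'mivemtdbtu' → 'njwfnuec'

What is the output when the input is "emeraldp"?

Rule — delete the last 2 characters, then shift every letter 1 place forward in the alphabet (wrapping around).
On "emeraldp": the first step gives "emeral", and the second then gives "fnfsbm".

fnfsbm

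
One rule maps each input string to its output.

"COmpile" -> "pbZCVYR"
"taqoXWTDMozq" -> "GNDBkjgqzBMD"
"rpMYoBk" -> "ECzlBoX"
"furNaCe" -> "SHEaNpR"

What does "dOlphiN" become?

The pattern: shift every letter 13 places forward in the alphabet (wrapping around) — i.e. ROT13, then flip the case of every letter.
"dOlphiN" → "qBycuvA" → "QbYCUVa".

QbYCUVa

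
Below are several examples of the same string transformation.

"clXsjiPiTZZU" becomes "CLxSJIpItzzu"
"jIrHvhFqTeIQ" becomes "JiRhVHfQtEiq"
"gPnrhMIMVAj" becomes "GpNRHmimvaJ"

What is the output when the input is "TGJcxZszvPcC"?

tgjCXzSZVpCc

What's happening: flip the case of every letter.
For "TGJcxZszvPcC" the result is "tgjCXzSZVpCc".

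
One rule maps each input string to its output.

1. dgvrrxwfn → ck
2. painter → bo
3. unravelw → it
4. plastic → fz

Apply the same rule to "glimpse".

pb

In each case the input is transformed by: shift every letter 3 places backward in the alphabet (wrapping around), then keep only the last 2 characters.
On "glimpse": the first step gives "difjmpb", and the second then gives "pb".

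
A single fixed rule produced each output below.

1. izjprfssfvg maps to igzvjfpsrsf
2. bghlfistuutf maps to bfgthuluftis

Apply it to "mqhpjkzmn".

mnqmhzpkj

Looking at the pairs, the operation is to take characters alternately from the front and the back (1st, last, 2nd, 2nd-last, ...).
"mqhpjkzmn" → "mnqmhzpkj".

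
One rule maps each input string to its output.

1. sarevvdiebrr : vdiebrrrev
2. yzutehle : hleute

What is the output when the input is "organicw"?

The transformation: delete the first 2 characters, then move the first 3 characters to the end (rotate left by 3).
Starting from "organicw": after the first operation, "ganicw"; after the second, "icwgan".

icwgan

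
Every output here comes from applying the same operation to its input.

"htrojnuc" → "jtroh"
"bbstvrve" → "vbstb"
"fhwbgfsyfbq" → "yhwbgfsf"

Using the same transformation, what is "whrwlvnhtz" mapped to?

nhrwlvw

Looking at the pairs, the operation is to delete the last 3 characters, then swap the first and last characters.
Starting from "whrwlvnhtz": after the first operation, "whrwlvn"; after the second, "nhrwlvw".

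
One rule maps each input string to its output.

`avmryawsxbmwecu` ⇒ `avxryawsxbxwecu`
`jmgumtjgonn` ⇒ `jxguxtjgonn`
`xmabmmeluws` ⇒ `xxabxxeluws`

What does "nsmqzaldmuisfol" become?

In each case the input is transformed by: replace every "m" with "x".
"nsmqzaldmuisfol" → "nsxqzaldxuisfol".

nsxqzaldxuisfol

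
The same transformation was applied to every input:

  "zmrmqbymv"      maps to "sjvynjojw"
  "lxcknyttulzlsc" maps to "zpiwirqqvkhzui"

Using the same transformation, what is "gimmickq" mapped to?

nhzfjjfd

What's happening: reverse the string, then shift every letter 3 places backward in the alphabet (wrapping around).
Applying both steps to "gimmickq": "qkcimmig", then "nhzfjjfd".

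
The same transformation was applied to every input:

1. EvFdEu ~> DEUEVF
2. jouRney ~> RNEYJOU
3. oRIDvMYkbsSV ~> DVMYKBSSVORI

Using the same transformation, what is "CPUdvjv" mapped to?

DVJVCPU

The rule is to move the first 3 characters to the end (rotate left by 3), then convert every letter to uppercase.
Applying both steps to "CPUdvjv": "dvjvCPU", then "DVJVCPU".
(Check on "EvFdEu": → "dEuEvF" → "DEUEVF" ✓)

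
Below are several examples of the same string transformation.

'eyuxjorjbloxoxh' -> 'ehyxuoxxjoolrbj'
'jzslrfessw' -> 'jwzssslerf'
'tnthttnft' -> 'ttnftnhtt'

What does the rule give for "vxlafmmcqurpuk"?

Each output is the input with this applied: take characters alternately from the front and the back (1st, last, 2nd, 2nd-last, ...).
So "vxlafmmcqurpuk" becomes "vkxulparfumqmc".

vkxulparfumqmc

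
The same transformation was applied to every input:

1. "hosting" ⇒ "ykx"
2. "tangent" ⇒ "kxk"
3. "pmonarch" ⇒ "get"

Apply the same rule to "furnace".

Rule — shift every letter 9 places backward in the alphabet (wrapping around), then keep one character in every 3, starting at position 1 (positions 1st, 4th, 7th, ...).
"furnace" → "wev".

wev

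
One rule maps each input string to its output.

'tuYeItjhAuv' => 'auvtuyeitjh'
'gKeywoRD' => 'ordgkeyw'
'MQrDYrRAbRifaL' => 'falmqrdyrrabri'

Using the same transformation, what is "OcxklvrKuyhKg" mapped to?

hkgocxklvrkuy

Looking at the pairs, the operation is to move the last 3 characters to the front (rotate right by 3), then convert every letter to lowercase.
"OcxklvrKuyhKg" → "hkgocxklvrkuy".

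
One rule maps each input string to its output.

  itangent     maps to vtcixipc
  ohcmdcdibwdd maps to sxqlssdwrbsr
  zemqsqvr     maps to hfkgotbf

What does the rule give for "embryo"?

gndtbq

Each output is the input with this applied: shift every letter 11 places backward in the alphabet (wrapping around), then swap the front and back halves of the string.
Applying both steps to "embryo": "tbqgnd", then "gndtbq".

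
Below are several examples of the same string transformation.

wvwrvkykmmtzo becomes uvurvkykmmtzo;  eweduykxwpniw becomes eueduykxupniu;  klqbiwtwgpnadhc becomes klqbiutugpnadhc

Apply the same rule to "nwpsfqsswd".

nupsfqssud

Rule — replace every "w" with "u".
Doing the same to "nwpsfqsswd": "nupsfqssud".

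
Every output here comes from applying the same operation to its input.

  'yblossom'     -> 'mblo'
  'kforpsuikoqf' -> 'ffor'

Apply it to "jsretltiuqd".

dsre

Looking at the pairs, the operation is to swap the first and last characters, then keep only the first 4 characters.
Starting from "jsretltiuqd": after the first operation, "dsretltiuqj"; after the second, "dsre".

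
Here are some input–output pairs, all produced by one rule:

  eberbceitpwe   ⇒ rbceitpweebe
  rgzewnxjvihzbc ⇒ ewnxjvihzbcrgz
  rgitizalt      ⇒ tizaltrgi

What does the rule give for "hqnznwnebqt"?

znwnebqthqn

What's happening: move the first 3 characters to the end (rotate left by 3).
On "hqnznwnebqt" that produces "znwnebqthqn".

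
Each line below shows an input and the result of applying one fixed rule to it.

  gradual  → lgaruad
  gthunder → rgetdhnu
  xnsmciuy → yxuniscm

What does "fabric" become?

cfiarb

In each case the input is transformed by: take characters alternately from the front and the back (1st, last, 2nd, 2nd-last, ...), then swap each adjacent pair of characters (1↔2, 3↔4, ...).
Doing the same to "fabric": "cfiarb".
(Check on "xnsmciuy": → "xynusimc" → "yxuniscm" ✓)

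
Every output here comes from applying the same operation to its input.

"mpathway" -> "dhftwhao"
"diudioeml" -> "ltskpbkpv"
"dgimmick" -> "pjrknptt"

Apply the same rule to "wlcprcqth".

xaodsjwyj

In each case the input is transformed by: move the last 3 characters to the front (rotate right by 3), then shift every letter 7 places forward in the alphabet (wrapping around).
On "wlcprcqth": the first step gives "qthwlcprc", and the second then gives "xaodsjwyj".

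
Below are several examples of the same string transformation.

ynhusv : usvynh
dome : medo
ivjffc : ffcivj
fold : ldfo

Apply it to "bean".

What's happening: swap the front and back halves of the string.
For "bean" the result is "anbe".

anbe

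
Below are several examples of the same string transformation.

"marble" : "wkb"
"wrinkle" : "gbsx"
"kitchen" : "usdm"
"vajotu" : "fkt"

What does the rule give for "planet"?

Rule — delete the last 3 characters, then shift every letter 10 places forward in the alphabet (wrapping around).
"planet" → "pla" → "zvk".

zvk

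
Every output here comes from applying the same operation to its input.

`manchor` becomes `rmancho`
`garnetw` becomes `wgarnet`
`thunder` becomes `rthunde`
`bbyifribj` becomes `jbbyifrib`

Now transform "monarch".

The transformation: move the last character to the front.
Doing the same to "monarch": "hmonarc".

hmonarc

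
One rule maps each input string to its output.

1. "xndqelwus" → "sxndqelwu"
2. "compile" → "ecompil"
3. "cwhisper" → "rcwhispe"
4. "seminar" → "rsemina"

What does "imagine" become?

eimagin

Rule — move the last character to the front.
So "imagine" becomes "eimagin".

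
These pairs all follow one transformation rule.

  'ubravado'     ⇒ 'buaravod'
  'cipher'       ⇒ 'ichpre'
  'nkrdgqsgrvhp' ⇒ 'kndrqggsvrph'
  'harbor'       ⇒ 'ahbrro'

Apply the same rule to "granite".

In each case the input is transformed by: swap each adjacent pair of characters (1↔2, 3↔4, ...).
Doing the same to "granite": "rgnatie".

rgnatie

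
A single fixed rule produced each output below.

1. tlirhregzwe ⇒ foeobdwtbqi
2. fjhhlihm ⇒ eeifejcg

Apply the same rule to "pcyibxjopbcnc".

vfyuglmyzkzmz

The pattern: shift every letter 3 places backward in the alphabet (wrapping around), then move the first 2 characters to the end (rotate left by 2).
On "pcyibxjopbcnc": the first step gives "mzvfyuglmyzkz", and the second then gives "vfyuglmyzkzmz".
(Check on "fjhhlihm": → "cgeeifej" → "eeifejcg" ✓)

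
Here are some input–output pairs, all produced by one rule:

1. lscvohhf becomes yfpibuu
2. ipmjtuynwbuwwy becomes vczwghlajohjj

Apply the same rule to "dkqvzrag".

qxdimen

Each output is the input with this applied: delete the last character, then shift every letter 13 places forward in the alphabet (wrapping around) — i.e. ROT13.
Applying both steps to "dkqvzrag": "dkqvzra", then "qxdimen".
(Check on "ipmjtuynwbuwwy": → "ipmjtuynwbuww" → "vczwghlajohjj" ✓)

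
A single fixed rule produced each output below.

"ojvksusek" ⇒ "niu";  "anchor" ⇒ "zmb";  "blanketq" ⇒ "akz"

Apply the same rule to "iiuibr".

The rule is to shift every letter 1 place backward in the alphabet (wrapping around), then keep only the first 3 characters.
On "iiuibr": the first step gives "hhthaq", and the second then gives "hht".

hht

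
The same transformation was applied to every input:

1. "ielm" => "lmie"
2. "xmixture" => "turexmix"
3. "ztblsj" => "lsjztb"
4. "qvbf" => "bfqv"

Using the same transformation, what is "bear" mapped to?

Looking at the pairs, the operation is to swap the front and back halves of the string.
Applying that to "bear" gives "arbe".

arbe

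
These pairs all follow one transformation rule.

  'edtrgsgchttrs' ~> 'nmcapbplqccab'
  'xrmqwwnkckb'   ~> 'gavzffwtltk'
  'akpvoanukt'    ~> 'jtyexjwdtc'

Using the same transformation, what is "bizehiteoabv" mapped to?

What's happening: shift every letter 9 places forward in the alphabet (wrapping around).
On "bizehiteoabv" that produces "krinqrcnxjke".

krinqrcnxjke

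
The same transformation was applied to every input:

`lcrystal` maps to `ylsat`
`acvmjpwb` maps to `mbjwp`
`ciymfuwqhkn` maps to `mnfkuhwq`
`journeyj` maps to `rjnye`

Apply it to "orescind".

The transformation: delete the first 3 characters, then take characters alternately from the front and the back (1st, last, 2nd, 2nd-last, ...).
For "orescind", step one produces "scind"; step two turns that into "sdcni".

sdcni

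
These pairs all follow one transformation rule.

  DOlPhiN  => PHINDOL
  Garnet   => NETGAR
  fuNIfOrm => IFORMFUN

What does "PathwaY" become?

HWAYPAT

Rule — move the first 3 characters to the end (rotate left by 3), then convert every letter to uppercase.
Working it through for "PathwaY": intermediate "hwaYPat", final "HWAYPAT".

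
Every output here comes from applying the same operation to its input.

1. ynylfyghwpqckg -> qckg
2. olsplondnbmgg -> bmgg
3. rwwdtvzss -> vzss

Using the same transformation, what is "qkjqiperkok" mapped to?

rkok

Rule — keep only the last 4 characters.
For "qkjqiperkok" the result is "rkok".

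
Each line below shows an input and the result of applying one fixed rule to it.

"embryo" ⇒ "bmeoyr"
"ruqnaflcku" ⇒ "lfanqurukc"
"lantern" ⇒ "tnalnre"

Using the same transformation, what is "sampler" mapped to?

What's happening: reverse the string, then move the first 3 characters to the end (rotate left by 3).
Working it through for "sampler": intermediate "relpmas", final "pmasrel".

pmasrel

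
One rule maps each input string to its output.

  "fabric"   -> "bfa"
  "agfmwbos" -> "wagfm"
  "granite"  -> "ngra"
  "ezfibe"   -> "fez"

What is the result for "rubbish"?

What's happening: delete the last 3 characters, then move the last character to the front.
Starting from "rubbish": after the first operation, "rubb"; after the second, "brub".

brub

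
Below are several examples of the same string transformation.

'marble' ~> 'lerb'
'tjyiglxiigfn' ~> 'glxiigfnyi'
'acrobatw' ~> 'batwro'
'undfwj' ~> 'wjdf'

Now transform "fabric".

icbr

Each output is the input with this applied: delete the first 2 characters, then move the first 2 characters to the end (rotate left by 2).
Working it through for "fabric": intermediate "bric", final "icbr".
(Check on "acrobatw": → "robatw" → "batwro" ✓)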